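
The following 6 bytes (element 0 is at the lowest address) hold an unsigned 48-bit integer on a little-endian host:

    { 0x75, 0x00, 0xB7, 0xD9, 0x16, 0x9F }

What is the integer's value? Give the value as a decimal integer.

174920490745973

In little-endian order the low byte comes first in memory.
Reassemble most-significant byte first: 9F 16 D9 B7 00 75 → 0x9F16D9B70075.
0x9F16D9B70075 = 174920490745973.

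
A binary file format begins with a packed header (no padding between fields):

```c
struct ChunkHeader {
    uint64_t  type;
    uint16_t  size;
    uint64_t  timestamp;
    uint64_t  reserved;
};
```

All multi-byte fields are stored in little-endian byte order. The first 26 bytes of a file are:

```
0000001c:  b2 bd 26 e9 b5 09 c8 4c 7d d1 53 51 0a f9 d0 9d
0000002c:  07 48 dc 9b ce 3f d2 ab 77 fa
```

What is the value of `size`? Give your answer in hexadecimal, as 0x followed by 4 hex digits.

0xD17D

`size` follows `type` (8 bytes), so it starts at byte offset 8 and occupies 2 bytes.
Bytes at offsets 8..9: 7D D1.
Little-endian stores the least-significant byte at the lowest address.
Reassemble most-significant byte first: D1 7D → 0xD17D.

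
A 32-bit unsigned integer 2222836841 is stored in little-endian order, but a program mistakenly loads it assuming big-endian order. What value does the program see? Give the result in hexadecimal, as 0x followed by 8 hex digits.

0x69CC7D84

2222836841 in 32-bit hexadecimal is 0x847DCC69.
Stored little-endian, the bytes at ascending addresses are 69 CC 7D 84.
Read back as big-endian, the last byte is least significant, giving 0x69CC7D84.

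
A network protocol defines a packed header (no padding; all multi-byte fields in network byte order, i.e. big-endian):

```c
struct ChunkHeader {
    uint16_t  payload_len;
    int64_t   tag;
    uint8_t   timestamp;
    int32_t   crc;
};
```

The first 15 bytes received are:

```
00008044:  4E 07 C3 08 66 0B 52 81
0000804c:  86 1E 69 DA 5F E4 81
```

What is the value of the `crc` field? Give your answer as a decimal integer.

-631249791

`crc` follows `payload_len` (2 B), `tag` (8 B), `timestamp` (1 B), so it starts at offset 2 + 8 + 1 = 11 and occupies 4 bytes.
Bytes at offsets 11..14: DA 5F E4 81.
Big-endian stores the most-significant byte at the lowest address.
The bytes are already most-significant first: 0xDA5FE481.
Top bit is set, so as a signed 32-bit value this is 0xDA5FE481 − 2^32 = -631249791.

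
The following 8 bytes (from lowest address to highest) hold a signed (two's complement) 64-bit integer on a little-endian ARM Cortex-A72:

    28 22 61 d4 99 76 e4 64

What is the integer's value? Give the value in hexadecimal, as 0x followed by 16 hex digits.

Little-endian: lowest address holds the least-significant byte.
Reassemble most-significant byte first: 64 E4 76 99 D4 61 22 28 → 0x64E47699D4612228.

0x64E47699D4612228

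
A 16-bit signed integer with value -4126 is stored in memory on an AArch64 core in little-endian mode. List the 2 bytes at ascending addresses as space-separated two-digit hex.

E2 EF

Two's complement of -4126 in 16 bits: 4126 = 0x101E; invert → 0xEFE1; add 1 → 0xEFE2.
Split into bytes (most-significant first): EF E2.
Little-endian stores the least-significant byte at the lowest address.
So at ascending addresses the bytes are E2 EF.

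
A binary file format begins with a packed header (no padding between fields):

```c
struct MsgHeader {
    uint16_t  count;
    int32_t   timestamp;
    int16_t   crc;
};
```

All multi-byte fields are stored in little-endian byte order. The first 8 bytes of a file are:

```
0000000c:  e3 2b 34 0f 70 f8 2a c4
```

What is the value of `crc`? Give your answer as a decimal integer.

-15318

`crc` follows `count` (2 B), `timestamp` (4 B), so it starts at offset 2 + 4 = 6 and occupies 2 bytes.
Bytes at offsets 6..7: 2A C4.
In little-endian order the low byte comes first in memory.
Reassemble most-significant byte first: C4 2A → 0xC42A.
Top bit is set, so as a signed 16-bit value this is 0xC42A − 2^16 = -15318.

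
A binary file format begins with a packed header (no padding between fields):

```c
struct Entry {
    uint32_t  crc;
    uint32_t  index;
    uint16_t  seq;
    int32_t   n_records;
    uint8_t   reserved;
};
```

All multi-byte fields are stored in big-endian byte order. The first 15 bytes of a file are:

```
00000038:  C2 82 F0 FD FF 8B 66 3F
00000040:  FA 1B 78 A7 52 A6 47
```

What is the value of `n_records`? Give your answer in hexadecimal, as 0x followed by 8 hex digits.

`n_records` follows `crc` (4 B), `index` (4 B), `seq` (2 B), so it starts at offset 4 + 4 + 2 = 10 and occupies 4 bytes.
Bytes at offsets 10..13: 78 A7 52 A6.
In big-endian order the high byte comes first in memory.
The bytes are already most-significant first: 0x78A752A6.

0x78A752A6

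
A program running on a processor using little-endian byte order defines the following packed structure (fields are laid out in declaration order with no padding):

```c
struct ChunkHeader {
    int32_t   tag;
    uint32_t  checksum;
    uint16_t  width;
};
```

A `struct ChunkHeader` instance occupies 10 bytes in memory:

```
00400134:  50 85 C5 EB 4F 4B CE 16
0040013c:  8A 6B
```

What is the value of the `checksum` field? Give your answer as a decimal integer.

382618447

`checksum` follows `tag` (4 bytes), so it starts at byte offset 4 and occupies 4 bytes.
Bytes at offsets 4..7: 4F 4B CE 16.
Little-endian stores the least-significant byte at the lowest address.
Reassemble most-significant byte first: 16 CE 4B 4F → 0x16CE4B4F.
0x16CE4B4F = 382618447.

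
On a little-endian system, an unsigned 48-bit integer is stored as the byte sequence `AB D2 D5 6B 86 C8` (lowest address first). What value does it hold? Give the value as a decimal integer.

220479660348075

In little-endian order the low byte comes first in memory.
Reassemble most-significant byte first: C8 86 6B D5 D2 AB → 0xC8866BD5D2AB.
0xC8866BD5D2AB = 220479660348075.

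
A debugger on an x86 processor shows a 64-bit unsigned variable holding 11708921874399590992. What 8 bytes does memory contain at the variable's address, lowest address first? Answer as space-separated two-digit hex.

50 7A 63 82 68 72 7E A2

11708921874399590992 in hexadecimal, padded to 64 bits, is 0xA27E726882637A50.
Split into bytes (most-significant first): A2 7E 72 68 82 63 7A 50.
In little-endian order the low byte comes first in memory.
So at ascending addresses the bytes are 50 7A 63 82 68 72 7E A2.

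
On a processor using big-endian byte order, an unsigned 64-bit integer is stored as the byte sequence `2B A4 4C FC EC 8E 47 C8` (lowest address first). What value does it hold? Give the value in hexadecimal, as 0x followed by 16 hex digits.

0x2BA44CFCEC8E47C8

In big-endian order the high byte comes first in memory.
The bytes are already most-significant first: 0x2BA44CFCEC8E47C8.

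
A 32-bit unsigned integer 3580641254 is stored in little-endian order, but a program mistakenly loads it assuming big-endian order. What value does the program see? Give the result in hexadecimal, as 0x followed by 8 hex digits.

3580641254 in 32-bit hexadecimal is 0xD56C3FE6.
Stored little-endian, the bytes at ascending addresses are E6 3F 6C D5.
Read back as big-endian, the last byte is least significant, giving 0xE63F6CD5.

0xE63F6CD5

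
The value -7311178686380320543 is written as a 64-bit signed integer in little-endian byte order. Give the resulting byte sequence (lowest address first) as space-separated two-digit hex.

Two's complement of -7311178686380320543 in 64 bits: 7311178686380320543 = 0x657686476B1B271F; invert → 0x9A8979B894E4D8E0; add 1 → 0x9A8979B894E4D8E1.
Split into bytes (most-significant first): 9A 89 79 B8 94 E4 D8 E1.
Little-endian stores the least-significant byte at the lowest address.
So at ascending addresses the bytes are E1 D8 E4 94 B8 79 89 9A.

E1 D8 E4 94 B8 79 89 9A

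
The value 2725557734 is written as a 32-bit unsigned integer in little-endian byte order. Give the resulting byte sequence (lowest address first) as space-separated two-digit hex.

E6 B5 74 A2

2725557734 in hexadecimal, padded to 32 bits, is 0xA274B5E6.
Split into bytes (most-significant first): A2 74 B5 E6.
Little-endian stores the least-significant byte at the lowest address.
So at ascending addresses the bytes are E6 B5 74 A2.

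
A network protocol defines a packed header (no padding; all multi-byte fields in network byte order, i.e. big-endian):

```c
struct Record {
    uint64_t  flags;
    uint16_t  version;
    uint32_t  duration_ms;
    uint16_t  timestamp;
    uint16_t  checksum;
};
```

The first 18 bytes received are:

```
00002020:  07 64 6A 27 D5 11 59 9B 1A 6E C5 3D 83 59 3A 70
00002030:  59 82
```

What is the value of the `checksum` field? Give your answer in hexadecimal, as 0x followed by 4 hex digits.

0x5982

`checksum` follows `flags` (8 B), `version` (2 B), `duration_ms` (4 B), `timestamp` (2 B), so it starts at offset 8 + 2 + 4 + 2 = 16 and occupies 2 bytes.
Bytes at offsets 16..17: 59 82.
In big-endian order the high byte comes first in memory.
The bytes are already most-significant first: 0x5982.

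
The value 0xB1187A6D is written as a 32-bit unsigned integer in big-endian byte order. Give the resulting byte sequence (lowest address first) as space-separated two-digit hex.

Split into bytes (most-significant first): B1 18 7A 6D.
Big-endian stores the most-significant byte at the lowest address.
So the memory order matches the most-significant-first order: B1 18 7A 6D.

B1 18 7A 6D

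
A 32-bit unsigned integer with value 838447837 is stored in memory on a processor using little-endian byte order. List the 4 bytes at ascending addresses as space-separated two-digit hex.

DD B2 F9 31

838447837 in hexadecimal, padded to 32 bits, is 0x31F9B2DD.
Split into bytes (most-significant first): 31 F9 B2 DD.
Little-endian stores the least-significant byte at the lowest address.
So at ascending addresses the bytes are DD B2 F9 31.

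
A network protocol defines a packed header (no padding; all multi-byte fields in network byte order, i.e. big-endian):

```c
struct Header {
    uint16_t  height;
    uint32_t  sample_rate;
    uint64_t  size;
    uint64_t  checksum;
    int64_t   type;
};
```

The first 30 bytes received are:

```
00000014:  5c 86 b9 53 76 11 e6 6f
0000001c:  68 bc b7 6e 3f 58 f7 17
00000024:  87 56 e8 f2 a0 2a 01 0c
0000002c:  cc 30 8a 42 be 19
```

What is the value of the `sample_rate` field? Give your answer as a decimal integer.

`sample_rate` follows `height` (2 bytes), so it starts at byte offset 2 and occupies 4 bytes.
Bytes at offsets 2..5: B9 53 76 11.
In big-endian order the high byte comes first in memory.
The bytes are already most-significant first: 0xB9537611.
0xB9537611 = 3109254673.

3109254673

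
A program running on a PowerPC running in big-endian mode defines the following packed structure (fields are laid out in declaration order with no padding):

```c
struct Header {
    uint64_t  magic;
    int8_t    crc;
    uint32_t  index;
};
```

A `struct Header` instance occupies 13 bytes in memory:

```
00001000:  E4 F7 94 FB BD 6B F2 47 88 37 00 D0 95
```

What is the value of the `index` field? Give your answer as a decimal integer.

`index` follows `magic` (8 B), `crc` (1 B), so it starts at offset 8 + 1 = 9 and occupies 4 bytes.
Bytes at offsets 9..12: 37 00 D0 95.
Big-endian stores the most-significant byte at the lowest address.
The bytes are already most-significant first: 0x3700D095.
0x3700D095 = 922800277.

922800277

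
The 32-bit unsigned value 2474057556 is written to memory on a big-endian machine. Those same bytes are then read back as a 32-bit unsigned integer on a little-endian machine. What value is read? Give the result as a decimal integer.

1411348371

2474057556 in 32-bit hexadecimal is 0x93771F54.
Stored big-endian, the bytes at ascending addresses are 93 77 1F 54.
Read back as little-endian, the first byte is least significant, giving 0x541F7793.
0x541F7793 = 1411348371.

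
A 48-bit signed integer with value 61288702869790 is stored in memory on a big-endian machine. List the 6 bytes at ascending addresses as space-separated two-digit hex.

37 BD E3 5D 01 1E

61288702869790 in hexadecimal, padded to 48 bits, is 0x37BDE35D011E.
Split into bytes (most-significant first): 37 BD E3 5D 01 1E.
In big-endian order the high byte comes first in memory.
So the memory order matches the most-significant-first order: 37 BD E3 5D 01 1E.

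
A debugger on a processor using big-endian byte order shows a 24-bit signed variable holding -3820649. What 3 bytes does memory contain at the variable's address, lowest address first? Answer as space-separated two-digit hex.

Two's complement of -3820649 in 24 bits: 3820649 = 0x3A4C69; invert → 0xC5B396; add 1 → 0xC5B397.
Split into bytes (most-significant first): C5 B3 97.
Big-endian: lowest address holds the most-significant byte.
So the memory order matches the most-significant-first order: C5 B3 97.

C5 B3 97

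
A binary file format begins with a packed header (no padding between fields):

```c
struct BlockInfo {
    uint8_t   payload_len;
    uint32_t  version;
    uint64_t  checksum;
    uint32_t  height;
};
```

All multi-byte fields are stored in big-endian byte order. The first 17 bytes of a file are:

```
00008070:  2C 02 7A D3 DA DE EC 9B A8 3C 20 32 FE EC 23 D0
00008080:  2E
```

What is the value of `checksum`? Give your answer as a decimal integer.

`checksum` follows `payload_len` (1 B), `version` (4 B), so it starts at offset 1 + 4 = 5 and occupies 8 bytes.
Bytes at offsets 5..12: DE EC 9B A8 3C 20 32 FE.
Big-endian: lowest address holds the most-significant byte.
The bytes are already most-significant first: 0xDEEC9BA83C2032FE.
0xDEEC9BA83C2032FE = 16063385117789270782.

16063385117789270782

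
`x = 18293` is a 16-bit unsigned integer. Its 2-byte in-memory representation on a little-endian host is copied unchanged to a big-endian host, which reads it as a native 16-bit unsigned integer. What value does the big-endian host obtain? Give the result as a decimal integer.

18293 in 16-bit hexadecimal is 0x4775.
Stored little-endian, the bytes at ascending addresses are 75 47.
Read back as big-endian, the last byte is least significant, giving 0x7547.
0x7547 = 30023.

30023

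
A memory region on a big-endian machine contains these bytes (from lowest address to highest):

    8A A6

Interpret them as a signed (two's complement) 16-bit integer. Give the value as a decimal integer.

-30042

Big-endian: lowest address holds the most-significant byte.
The bytes are already most-significant first: 0x8AA6.
Top bit is set, so as a signed 16-bit value this is 0x8AA6 − 2^16 = -30042.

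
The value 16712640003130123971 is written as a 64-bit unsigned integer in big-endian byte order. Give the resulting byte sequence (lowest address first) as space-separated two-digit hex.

16712640003130123971 in hexadecimal, padded to 64 bits, is 0xE7EF3989158DE6C3.
Split into bytes (most-significant first): E7 EF 39 89 15 8D E6 C3.
Big-endian: lowest address holds the most-significant byte.
So the memory order matches the most-significant-first order: E7 EF 39 89 15 8D E6 C3.

E7 EF 39 89 15 8D E6 C3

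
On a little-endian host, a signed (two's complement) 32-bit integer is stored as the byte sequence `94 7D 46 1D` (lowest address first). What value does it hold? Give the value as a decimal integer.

Little-endian: lowest address holds the least-significant byte.
Reassemble most-significant byte first: 1D 46 7D 94 → 0x1D467D94.
0x1D467D94 = 491158932.

491158932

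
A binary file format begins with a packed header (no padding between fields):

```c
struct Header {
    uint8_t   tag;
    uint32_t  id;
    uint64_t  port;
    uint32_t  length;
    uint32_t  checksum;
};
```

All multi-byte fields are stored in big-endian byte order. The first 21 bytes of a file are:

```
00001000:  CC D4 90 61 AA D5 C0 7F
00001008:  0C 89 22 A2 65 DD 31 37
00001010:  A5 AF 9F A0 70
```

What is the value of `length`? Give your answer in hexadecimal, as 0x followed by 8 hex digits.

`length` follows `tag` (1 B), `id` (4 B), `port` (8 B), so it starts at offset 1 + 4 + 8 = 13 and occupies 4 bytes.
Bytes at offsets 13..16: DD 31 37 A5.
Big-endian stores the most-significant byte at the lowest address.
The bytes are already most-significant first: 0xDD3137A5.

0xDD3137A5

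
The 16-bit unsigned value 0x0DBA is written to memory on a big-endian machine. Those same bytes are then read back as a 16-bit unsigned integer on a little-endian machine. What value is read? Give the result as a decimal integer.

Stored big-endian, the bytes at ascending addresses are 0D BA.
Read back as little-endian, the first byte is least significant, giving 0xBA0D.
0xBA0D = 47629.

47629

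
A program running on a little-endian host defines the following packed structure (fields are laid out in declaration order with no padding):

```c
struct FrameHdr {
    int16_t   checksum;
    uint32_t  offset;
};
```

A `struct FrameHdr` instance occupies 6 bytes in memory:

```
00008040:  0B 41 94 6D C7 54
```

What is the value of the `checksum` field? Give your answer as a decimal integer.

`checksum` is the first field, at byte offset 0, occupying 2 bytes.
Bytes at offsets 0..1: 0B 41.
Little-endian stores the least-significant byte at the lowest address.
Reassemble most-significant byte first: 41 0B → 0x410B.
0x410B = 16651.

16651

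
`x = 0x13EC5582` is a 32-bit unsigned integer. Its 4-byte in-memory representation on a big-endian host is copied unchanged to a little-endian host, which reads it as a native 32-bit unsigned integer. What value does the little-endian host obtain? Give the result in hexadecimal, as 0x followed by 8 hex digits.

Stored big-endian, the bytes at ascending addresses are 13 EC 55 82.
Read back as little-endian, the first byte is least significant, giving 0x8255EC13.

0x8255EC13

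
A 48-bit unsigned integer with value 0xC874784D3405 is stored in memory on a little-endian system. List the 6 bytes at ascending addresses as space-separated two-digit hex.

Split into bytes (most-significant first): C8 74 78 4D 34 05.
Little-endian: lowest address holds the least-significant byte.
So at ascending addresses the bytes are 05 34 4D 78 74 C8.

05 34 4D 78 74 C8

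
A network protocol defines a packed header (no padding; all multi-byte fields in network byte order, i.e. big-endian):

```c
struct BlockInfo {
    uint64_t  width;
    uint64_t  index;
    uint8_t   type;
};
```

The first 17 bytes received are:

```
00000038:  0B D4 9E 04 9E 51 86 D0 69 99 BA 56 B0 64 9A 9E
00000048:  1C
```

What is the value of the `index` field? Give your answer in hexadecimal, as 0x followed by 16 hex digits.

0x6999BA56B0649A9E

`index` follows `width` (8 bytes), so it starts at byte offset 8 and occupies 8 bytes.
Bytes at offsets 8..15: 69 99 BA 56 B0 64 9A 9E.
In big-endian order the high byte comes first in memory.
The bytes are already most-significant first: 0x6999BA56B0649A9E.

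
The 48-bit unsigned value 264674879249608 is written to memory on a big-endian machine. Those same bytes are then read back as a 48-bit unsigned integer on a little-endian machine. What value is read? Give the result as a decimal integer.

220573018667248

264674879249608 in 48-bit hexadecimal is 0xF0B86C289CC8.
Stored big-endian, the bytes at ascending addresses are F0 B8 6C 28 9C C8.
Read back as little-endian, the first byte is least significant, giving 0xC89C286CB8F0.
0xC89C286CB8F0 = 220573018667248.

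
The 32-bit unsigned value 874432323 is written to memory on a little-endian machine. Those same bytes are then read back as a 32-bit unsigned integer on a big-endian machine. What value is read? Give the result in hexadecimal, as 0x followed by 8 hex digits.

874432323 in 32-bit hexadecimal is 0x341EC743.
Stored little-endian, the bytes at ascending addresses are 43 C7 1E 34.
Read back as big-endian, the last byte is least significant, giving 0x43C71E34.

0x43C71E34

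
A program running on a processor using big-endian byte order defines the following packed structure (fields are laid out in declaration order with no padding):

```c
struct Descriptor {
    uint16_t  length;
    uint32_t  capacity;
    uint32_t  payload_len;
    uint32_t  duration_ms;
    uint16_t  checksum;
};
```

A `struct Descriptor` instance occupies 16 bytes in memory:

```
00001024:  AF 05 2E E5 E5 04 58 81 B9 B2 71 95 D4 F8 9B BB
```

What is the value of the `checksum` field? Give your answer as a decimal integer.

`checksum` follows `length` (2 B), `capacity` (4 B), `payload_len` (4 B), `duration_ms` (4 B), so it starts at offset 2 + 4 + 4 + 4 = 14 and occupies 2 bytes.
Bytes at offsets 14..15: 9B BB.
Big-endian stores the most-significant byte at the lowest address.
The bytes are already most-significant first: 0x9BBB.
0x9BBB = 39867.

39867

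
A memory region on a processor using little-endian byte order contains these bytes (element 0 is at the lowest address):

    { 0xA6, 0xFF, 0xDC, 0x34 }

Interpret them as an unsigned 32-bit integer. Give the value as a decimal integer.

886898598

In little-endian order the low byte comes first in memory.
Reassemble most-significant byte first: 34 DC FF A6 → 0x34DCFFA6.
0x34DCFFA6 = 886898598.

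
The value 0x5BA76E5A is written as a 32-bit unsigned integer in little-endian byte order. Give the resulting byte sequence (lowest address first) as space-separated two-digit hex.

5A 6E A7 5B

Split into bytes (most-significant first): 5B A7 6E 5A.
In little-endian order the low byte comes first in memory.
So at ascending addresses the bytes are 5A 6E A7 5B.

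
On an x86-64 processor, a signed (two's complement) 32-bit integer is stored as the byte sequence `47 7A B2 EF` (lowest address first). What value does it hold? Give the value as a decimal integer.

In little-endian order the low byte comes first in memory.
Reassemble most-significant byte first: EF B2 7A 47 → 0xEFB27A47.
Top bit is set, so as a signed 32-bit value this is 0xEFB27A47 − 2^32 = -273515961.

-273515961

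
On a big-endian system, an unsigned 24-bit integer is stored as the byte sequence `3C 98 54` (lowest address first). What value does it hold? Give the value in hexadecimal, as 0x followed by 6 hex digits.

Big-endian stores the most-significant byte at the lowest address.
The bytes are already most-significant first: 0x3C9854.

0x3C9854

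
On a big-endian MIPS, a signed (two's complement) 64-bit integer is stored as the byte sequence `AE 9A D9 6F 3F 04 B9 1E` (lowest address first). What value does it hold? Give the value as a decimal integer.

In big-endian order the high byte comes first in memory.
The bytes are already most-significant first: 0xAE9AD96F3F04B91E.
Top bit is set, so as a signed 64-bit value this is 0xAE9AD96F3F04B91E − 2^64 = -5865136492874778338.

-5865136492874778338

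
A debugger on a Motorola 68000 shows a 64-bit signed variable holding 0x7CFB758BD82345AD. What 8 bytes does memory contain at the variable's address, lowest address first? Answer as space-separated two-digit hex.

Split into bytes (most-significant first): 7C FB 75 8B D8 23 45 AD.
Big-endian stores the most-significant byte at the lowest address.
So the memory order matches the most-significant-first order: 7C FB 75 8B D8 23 45 AD.

7C FB 75 8B D8 23 45 AD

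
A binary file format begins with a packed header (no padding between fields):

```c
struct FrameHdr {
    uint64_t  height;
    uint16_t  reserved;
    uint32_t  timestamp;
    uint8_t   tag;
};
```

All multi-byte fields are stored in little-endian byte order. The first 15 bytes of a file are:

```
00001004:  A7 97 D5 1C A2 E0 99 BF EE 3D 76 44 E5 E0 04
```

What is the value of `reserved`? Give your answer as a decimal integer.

15854

`reserved` follows `height` (8 bytes), so it starts at byte offset 8 and occupies 2 bytes.
Bytes at offsets 8..9: EE 3D.
Little-endian: lowest address holds the least-significant byte.
Reassemble most-significant byte first: 3D EE → 0x3DEE.
0x3DEE = 15854.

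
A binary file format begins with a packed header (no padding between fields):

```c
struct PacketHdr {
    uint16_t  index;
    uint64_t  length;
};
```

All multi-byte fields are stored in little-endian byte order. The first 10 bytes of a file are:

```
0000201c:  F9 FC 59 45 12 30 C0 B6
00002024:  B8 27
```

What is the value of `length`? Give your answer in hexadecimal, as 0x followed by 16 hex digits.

0x27B8B6C030124559

`length` follows `index` (2 bytes), so it starts at byte offset 2 and occupies 8 bytes.
Bytes at offsets 2..9: 59 45 12 30 C0 B6 B8 27.
Little-endian: lowest address holds the least-significant byte.
Reassemble most-significant byte first: 27 B8 B6 C0 30 12 45 59 → 0x27B8B6C030124559.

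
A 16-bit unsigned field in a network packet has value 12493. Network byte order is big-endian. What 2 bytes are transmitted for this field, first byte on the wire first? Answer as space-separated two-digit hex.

12493 in hexadecimal, padded to 16 bits, is 0x30CD.
Split into bytes (most-significant first): 30 CD.
In big-endian order the high byte comes first in memory.
So the memory order matches the most-significant-first order: 30 CD.

30 CD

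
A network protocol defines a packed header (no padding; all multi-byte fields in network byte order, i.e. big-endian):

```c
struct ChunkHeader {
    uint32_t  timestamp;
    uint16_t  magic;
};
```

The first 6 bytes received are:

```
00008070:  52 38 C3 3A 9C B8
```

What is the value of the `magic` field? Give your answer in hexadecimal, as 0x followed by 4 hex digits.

0x9CB8

`magic` follows `timestamp` (4 bytes), so it starts at byte offset 4 and occupies 2 bytes.
Bytes at offsets 4..5: 9C B8.
In big-endian order the high byte comes first in memory.
The bytes are already most-significant first: 0x9CB8.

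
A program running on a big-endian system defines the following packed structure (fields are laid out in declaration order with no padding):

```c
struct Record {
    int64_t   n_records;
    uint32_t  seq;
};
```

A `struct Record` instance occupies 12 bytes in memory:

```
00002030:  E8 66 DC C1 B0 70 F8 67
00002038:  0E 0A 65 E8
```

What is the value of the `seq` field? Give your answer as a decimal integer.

`seq` follows `n_records` (8 bytes), so it starts at byte offset 8 and occupies 4 bytes.
Bytes at offsets 8..11: 0E 0A 65 E8.
Big-endian: lowest address holds the most-significant byte.
The bytes are already most-significant first: 0x0E0A65E8.
0x0E0A65E8 = 235562472.

235562472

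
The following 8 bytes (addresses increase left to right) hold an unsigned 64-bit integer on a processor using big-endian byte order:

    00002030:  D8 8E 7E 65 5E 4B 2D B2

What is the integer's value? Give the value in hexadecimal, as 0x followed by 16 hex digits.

0xD88E7E655E4B2DB2

Big-endian stores the most-significant byte at the lowest address.
The bytes are already most-significant first: 0xD88E7E655E4B2DB2.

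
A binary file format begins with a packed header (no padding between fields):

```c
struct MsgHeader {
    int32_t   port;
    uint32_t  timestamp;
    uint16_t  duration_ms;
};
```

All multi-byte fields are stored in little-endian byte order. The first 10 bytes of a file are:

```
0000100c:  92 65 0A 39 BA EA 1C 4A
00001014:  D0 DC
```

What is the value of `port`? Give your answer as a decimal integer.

956982674

`port` is the first field, at byte offset 0, occupying 4 bytes.
Bytes at offsets 0..3: 92 65 0A 39.
In little-endian order the low byte comes first in memory.
Reassemble most-significant byte first: 39 0A 65 92 → 0x390A6592.
0x390A6592 = 956982674.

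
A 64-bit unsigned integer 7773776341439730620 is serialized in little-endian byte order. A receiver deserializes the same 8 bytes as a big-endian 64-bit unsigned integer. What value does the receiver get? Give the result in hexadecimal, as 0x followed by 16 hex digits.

7773776341439730620 in 64-bit hexadecimal is 0x6BE2006532D9D3BC.
Stored little-endian, the bytes at ascending addresses are BC D3 D9 32 65 00 E2 6B.
Read back as big-endian, the last byte is least significant, giving 0xBCD3D9326500E26B.

0xBCD3D9326500E26B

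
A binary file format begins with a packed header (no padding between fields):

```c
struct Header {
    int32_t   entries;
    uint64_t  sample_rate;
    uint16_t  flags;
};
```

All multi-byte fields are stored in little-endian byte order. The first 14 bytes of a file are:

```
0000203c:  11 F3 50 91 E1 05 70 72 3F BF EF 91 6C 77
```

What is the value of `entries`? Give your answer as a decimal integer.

`entries` is the first field, at byte offset 0, occupying 4 bytes.
Bytes at offsets 0..3: 11 F3 50 91.
In little-endian order the low byte comes first in memory.
Reassemble most-significant byte first: 91 50 F3 11 → 0x9150F311.
Top bit is set, so as a signed 32-bit value this is 0x9150F311 − 2^32 = -1856965871.

-1856965871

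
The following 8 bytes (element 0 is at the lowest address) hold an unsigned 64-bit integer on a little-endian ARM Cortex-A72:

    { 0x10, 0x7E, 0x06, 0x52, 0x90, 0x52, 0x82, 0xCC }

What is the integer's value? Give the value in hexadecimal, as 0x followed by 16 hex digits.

Little-endian: lowest address holds the least-significant byte.
Reassemble most-significant byte first: CC 82 52 90 52 06 7E 10 → 0xCC82529052067E10.

0xCC82529052067E10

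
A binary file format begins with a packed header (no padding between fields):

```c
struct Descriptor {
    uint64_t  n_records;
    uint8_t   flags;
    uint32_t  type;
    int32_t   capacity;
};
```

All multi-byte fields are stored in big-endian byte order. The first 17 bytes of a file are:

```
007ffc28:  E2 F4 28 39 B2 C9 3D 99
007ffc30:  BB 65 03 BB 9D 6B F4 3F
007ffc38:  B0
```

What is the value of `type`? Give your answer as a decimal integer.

1694743453

`type` follows `n_records` (8 B), `flags` (1 B), so it starts at offset 8 + 1 = 9 and occupies 4 bytes.
Bytes at offsets 9..12: 65 03 BB 9D.
Big-endian stores the most-significant byte at the lowest address.
The bytes are already most-significant first: 0x6503BB9D.
0x6503BB9D = 1694743453.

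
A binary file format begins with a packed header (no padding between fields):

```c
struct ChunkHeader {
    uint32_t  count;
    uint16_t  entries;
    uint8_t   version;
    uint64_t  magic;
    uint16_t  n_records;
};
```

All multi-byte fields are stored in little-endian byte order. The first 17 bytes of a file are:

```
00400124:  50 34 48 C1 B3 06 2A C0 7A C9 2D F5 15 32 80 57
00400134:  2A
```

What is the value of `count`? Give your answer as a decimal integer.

`count` is the first field, at byte offset 0, occupying 4 bytes.
Bytes at offsets 0..3: 50 34 48 C1.
Little-endian: lowest address holds the least-significant byte.
Reassemble most-significant byte first: C1 48 34 50 → 0xC1483450.
0xC1483450 = 3242734672.

3242734672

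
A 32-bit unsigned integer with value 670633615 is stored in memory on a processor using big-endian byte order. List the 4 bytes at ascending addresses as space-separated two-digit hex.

27 F9 0E 8F

670633615 in hexadecimal, padded to 32 bits, is 0x27F90E8F.
Split into bytes (most-significant first): 27 F9 0E 8F.
Big-endian: lowest address holds the most-significant byte.
So the memory order matches the most-significant-first order: 27 F9 0E 8F.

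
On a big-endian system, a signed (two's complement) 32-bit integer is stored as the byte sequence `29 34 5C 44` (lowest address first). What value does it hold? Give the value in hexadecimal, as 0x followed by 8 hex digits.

Big-endian stores the most-significant byte at the lowest address.
The bytes are already most-significant first: 0x29345C44.

0x29345C44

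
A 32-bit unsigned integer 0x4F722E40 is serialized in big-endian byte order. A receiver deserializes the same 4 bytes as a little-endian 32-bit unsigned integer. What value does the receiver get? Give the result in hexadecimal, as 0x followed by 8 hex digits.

0x402E724F

Stored big-endian, the bytes at ascending addresses are 4F 72 2E 40.
Read back as little-endian, the first byte is least significant, giving 0x402E724F.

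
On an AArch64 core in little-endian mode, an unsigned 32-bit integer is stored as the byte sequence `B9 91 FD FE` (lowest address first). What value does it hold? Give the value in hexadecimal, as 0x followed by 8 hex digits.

0xFEFD91B9

In little-endian order the low byte comes first in memory.
Reassemble most-significant byte first: FE FD 91 B9 → 0xFEFD91B9.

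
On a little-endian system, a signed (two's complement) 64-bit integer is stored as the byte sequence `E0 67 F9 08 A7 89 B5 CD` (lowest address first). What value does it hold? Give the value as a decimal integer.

Little-endian: lowest address holds the least-significant byte.
Reassemble most-significant byte first: CD B5 89 A7 08 F9 67 E0 → 0xCDB589A708F967E0.
Top bit is set, so as a signed 64-bit value this is 0xCDB589A708F967E0 − 2^64 = -3623838974646589472.

-3623838974646589472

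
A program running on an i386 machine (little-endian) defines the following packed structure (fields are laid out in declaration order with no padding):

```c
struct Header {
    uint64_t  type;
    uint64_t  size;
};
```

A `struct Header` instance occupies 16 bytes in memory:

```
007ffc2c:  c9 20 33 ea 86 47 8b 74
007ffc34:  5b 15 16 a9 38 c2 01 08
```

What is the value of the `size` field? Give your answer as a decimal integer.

576955775890888027

`size` follows `type` (8 bytes), so it starts at byte offset 8 and occupies 8 bytes.
Bytes at offsets 8..15: 5B 15 16 A9 38 C2 01 08.
In little-endian order the low byte comes first in memory.
Reassemble most-significant byte first: 08 01 C2 38 A9 16 15 5B → 0x0801C238A916155B.
0x0801C238A916155B = 576955775890888027.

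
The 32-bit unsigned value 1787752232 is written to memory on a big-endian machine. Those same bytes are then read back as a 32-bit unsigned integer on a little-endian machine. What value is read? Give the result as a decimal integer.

1787752232 in 32-bit hexadecimal is 0x6A8EEF28.
Stored big-endian, the bytes at ascending addresses are 6A 8E EF 28.
Read back as little-endian, the first byte is least significant, giving 0x28EF8E6A.
0x28EF8E6A = 686788202.

686788202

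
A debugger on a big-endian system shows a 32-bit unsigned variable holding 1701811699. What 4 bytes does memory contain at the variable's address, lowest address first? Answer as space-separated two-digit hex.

1701811699 in hexadecimal, padded to 32 bits, is 0x656F95F3.
Split into bytes (most-significant first): 65 6F 95 F3.
In big-endian order the high byte comes first in memory.
So the memory order matches the most-significant-first order: 65 6F 95 F3.

65 6F 95 F3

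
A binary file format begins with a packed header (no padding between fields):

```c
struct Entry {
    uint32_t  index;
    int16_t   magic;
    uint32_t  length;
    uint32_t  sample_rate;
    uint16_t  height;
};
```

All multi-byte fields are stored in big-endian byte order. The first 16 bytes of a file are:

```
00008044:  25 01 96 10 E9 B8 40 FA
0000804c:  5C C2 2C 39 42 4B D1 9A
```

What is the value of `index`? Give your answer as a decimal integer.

`index` is the first field, at byte offset 0, occupying 4 bytes.
Bytes at offsets 0..3: 25 01 96 10.
In big-endian order the high byte comes first in memory.
The bytes are already most-significant first: 0x25019610.
0x25019610 = 620860944.

620860944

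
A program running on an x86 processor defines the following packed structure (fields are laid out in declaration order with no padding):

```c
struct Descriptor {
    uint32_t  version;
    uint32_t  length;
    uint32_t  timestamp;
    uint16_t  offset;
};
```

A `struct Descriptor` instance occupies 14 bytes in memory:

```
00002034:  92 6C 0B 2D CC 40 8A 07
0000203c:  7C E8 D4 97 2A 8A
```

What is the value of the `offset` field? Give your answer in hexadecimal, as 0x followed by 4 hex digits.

0x8A2A

`offset` follows `version` (4 B), `length` (4 B), `timestamp` (4 B), so it starts at offset 4 + 4 + 4 = 12 and occupies 2 bytes.
Bytes at offsets 12..13: 2A 8A.
In little-endian order the low byte comes first in memory.
Reassemble most-significant byte first: 8A 2A → 0x8A2A.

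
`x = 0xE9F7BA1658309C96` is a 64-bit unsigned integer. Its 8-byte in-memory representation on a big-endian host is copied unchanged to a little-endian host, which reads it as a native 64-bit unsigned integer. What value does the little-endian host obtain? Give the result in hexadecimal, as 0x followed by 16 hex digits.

Stored big-endian, the bytes at ascending addresses are E9 F7 BA 16 58 30 9C 96.
Read back as little-endian, the first byte is least significant, giving 0x969C305816BAF7E9.

0x969C305816BAF7E9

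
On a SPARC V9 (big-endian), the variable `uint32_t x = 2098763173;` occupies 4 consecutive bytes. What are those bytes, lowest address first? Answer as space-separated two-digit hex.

2098763173 in hexadecimal, padded to 32 bits, is 0x7D1895A5.
Split into bytes (most-significant first): 7D 18 95 A5.
In big-endian order the high byte comes first in memory.
So the memory order matches the most-significant-first order: 7D 18 95 A5.

7D 18 95 A5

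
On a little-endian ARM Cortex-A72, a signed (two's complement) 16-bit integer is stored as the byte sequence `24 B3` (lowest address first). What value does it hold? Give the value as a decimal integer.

In little-endian order the low byte comes first in memory.
Reassemble most-significant byte first: B3 24 → 0xB324.
Top bit is set, so as a signed 16-bit value this is 0xB324 − 2^16 = -19676.

-19676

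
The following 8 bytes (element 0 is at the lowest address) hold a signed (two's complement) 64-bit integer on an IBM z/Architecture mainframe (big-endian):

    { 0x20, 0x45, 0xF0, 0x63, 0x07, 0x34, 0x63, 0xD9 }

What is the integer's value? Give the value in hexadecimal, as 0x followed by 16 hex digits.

In big-endian order the high byte comes first in memory.
The bytes are already most-significant first: 0x2045F063073463D9.

0x2045F063073463D9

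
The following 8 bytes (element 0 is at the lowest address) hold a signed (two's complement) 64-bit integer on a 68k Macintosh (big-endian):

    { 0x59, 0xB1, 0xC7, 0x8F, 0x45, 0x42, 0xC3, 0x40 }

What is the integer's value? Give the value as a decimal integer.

Big-endian: lowest address holds the most-significant byte.
The bytes are already most-significant first: 0x59B1C78F4542C340.
0x59B1C78F4542C340 = 6463166358409626432.

6463166358409626432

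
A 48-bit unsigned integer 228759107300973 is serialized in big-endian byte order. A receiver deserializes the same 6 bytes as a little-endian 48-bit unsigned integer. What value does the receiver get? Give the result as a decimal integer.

120320625282768

228759107300973 in 48-bit hexadecimal is 0xD00E21546E6D.
Stored big-endian, the bytes at ascending addresses are D0 0E 21 54 6E 6D.
Read back as little-endian, the first byte is least significant, giving 0x6D6E54210ED0.
0x6D6E54210ED0 = 120320625282768.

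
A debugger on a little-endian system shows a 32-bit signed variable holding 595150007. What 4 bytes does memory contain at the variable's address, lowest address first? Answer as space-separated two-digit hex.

595150007 in hexadecimal, padded to 32 bits, is 0x237944B7.
Split into bytes (most-significant first): 23 79 44 B7.
Little-endian stores the least-significant byte at the lowest address.
So at ascending addresses the bytes are B7 44 79 23.

B7 44 79 23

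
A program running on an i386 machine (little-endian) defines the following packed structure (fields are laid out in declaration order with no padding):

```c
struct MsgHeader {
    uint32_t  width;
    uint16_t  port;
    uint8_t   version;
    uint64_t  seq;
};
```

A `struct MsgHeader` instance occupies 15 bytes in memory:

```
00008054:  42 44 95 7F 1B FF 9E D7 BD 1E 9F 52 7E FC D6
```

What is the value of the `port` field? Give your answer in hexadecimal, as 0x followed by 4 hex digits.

0xFF1B

`port` follows `width` (4 bytes), so it starts at byte offset 4 and occupies 2 bytes.
Bytes at offsets 4..5: 1B FF.
Little-endian: lowest address holds the least-significant byte.
Reassemble most-significant byte first: FF 1B → 0xFF1B.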